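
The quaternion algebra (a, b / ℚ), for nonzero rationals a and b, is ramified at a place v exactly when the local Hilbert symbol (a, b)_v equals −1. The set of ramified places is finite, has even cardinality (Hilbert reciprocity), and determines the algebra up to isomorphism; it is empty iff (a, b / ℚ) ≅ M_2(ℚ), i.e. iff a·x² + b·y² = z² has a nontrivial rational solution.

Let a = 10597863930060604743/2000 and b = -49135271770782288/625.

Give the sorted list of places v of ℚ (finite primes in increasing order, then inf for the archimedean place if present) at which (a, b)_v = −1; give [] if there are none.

[2, 5, 7, 23]

Mod squares: a ≡ 737035, b ≡ -2093. Check v ∈ {∞, 2, 3, 5, 7, 13, 17, 23, 29}.
v=17: a=17^3·(≡12), b=17^2·(≡16) mod 17; (12|17)=-1, (16|17)=+1; (−1)^{3·2·8}·(-1)^2·(+1)^3 = +1.
v=2: v_2(a)=-4, v_2(b)=4; units ≡ 3, 3 (mod 8); ε·ε+αω+βω = 1·1+-4·1+4·1 ≡ 1  ⇒  (a,b)_2 = -1.
v=23: a=23^1·(≡13), b=23^1·(≡6) mod 23; (13|23)=+1, (6|23)=+1; (−1)^{1·1·11}·(+1)^1·(+1)^1 = -1.
v=5: a=5^-3·(≡3), b=5^-4·(≡2) mod 5; (3|5)=-1, (2|5)=-1; (−1)^{-3·-4·2}·(-1)^-4·(-1)^-3 = -1.
v=13: a=13^3·(≡6), b=13^3·(≡6) mod 13; (6|13)=-1, (6|13)=-1; (−1)^{3·3·6}·(-1)^3·(-1)^3 = +1.
v=3: a=3^6·(≡1), b=3^6·(≡1) mod 3; (1|3)=+1, (1|3)=+1; (−1)^{6·6·1}·(+1)^6·(+1)^6 = +1.
v=7: a=7^4·(≡6), b=7^3·(≡4) mod 7; (6|7)=-1, (4|7)=+1; (−1)^{4·3·3}·(-1)^3·(+1)^4 = -1.
v=∞: 737035 > 0 and -2093 < 0  ⇒  (a,b)_∞ = +1.
v=29: a=29^3·(≡3), b=29^2·(≡1) mod 29; (3|29)=-1, (1|29)=+1; (−1)^{3·2·14}·(-1)^2·(+1)^3 = +1.
(737035, -2093 / ℚ) ramifies at {2, 5, 7, 23}: a division algebra.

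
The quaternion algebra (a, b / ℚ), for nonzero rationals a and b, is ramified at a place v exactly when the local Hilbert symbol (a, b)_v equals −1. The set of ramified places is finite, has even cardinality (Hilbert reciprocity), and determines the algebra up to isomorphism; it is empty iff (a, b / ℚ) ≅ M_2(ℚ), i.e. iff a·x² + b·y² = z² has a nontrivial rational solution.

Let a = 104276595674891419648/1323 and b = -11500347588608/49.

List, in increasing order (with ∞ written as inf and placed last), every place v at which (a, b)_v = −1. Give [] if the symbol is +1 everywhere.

(a, b) ≡ (28101, -2) mod (ℚ^×)²; places V = {2, 3, 7, 11, 17, 19, 29, ∞}.
(a,b)_2: α=20, β=17; u≡5, v≡7 (mod 8); ε(u)ε(v)=0·1, αω(v)=20·0, βω(u)=17·1; sum ≡ 1  ⇒  -1.
(a,b)_∞: sgn(28101)=+, sgn(-2)=−, so +1.
(a,b)_29: α=3, u≡19; β=2, v≡18 (mod 29); (19|29)=-1, (18|29)=-1; sign (−1)^0·-1^2·-1^3 = -1.
(a,b)_17: α=3, u≡2; β=2, v≡15 (mod 17); (2|17)=+1, (15|17)=+1; sign (−1)^0·+1^2·+1^3 = +1.
(a,b)_19: α=3, u≡4; β=2, v≡6 (mod 19); (4|19)=+1, (6|19)=+1; sign (−1)^0·+1^2·+1^3 = +1.
(a,b)_3: α=-3, u≡1; β=0, v≡1 (mod 3); (1|3)=+1, (1|3)=+1; sign (−1)^0·+1^0·+1^-3 = +1.
(a,b)_7: α=-2, u≡6; β=-2, v≡3 (mod 7); (6|7)=-1, (3|7)=-1; sign (−1)^0·-1^-2·-1^-2 = +1.
(a,b)_11: α=2, u≡6; β=0, v≡9 (mod 11); (6|11)=-1, (9|11)=+1; sign (−1)^0·-1^0·+1^2 = +1.
(28101, -2 / ℚ) ramifies at {2, 29}: a division algebra.

[2, 29]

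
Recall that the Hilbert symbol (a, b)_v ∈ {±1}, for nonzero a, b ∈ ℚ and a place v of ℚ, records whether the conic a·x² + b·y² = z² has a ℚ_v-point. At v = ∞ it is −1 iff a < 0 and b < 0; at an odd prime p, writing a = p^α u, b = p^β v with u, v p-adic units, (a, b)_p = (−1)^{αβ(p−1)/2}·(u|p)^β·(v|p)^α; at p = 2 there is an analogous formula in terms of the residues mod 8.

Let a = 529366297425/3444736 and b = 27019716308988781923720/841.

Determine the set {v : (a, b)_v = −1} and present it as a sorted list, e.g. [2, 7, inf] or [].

[3, 5, 17, 23]

(a, b) ≡ (9177, 3570) mod (ℚ^×)²; places V = {2, 3, 5, 7, 17, 19, 23, 29, 31, ∞}.
(a,b)_7: α=5, u≡2; β=9, v≡3 (mod 7); (2|7)=+1, (3|7)=-1; sign (−1)^1·+1^9·-1^5 = +1.
(a,b)_23: α=1, u≡13; β=4, v≡19 (mod 23); (13|23)=+1, (19|23)=-1; sign (−1)^0·+1^4·-1^1 = -1.
(a,b)_∞: sgn(9177)=+, sgn(3570)=+, so +1.
(a,b)_31: α=2, u≡18; β=0, v≡25 (mod 31); (18|31)=+1, (25|31)=+1; sign (−1)^0·+1^0·+1^2 = +1.
(a,b)_29: α=-2, u≡25; β=-2, v≡3 (mod 29); (25|29)=+1, (3|29)=-1; sign (−1)^0·+1^-2·-1^-2 = +1.
(a,b)_3: α=1, u≡2; β=3, v≡2 (mod 3); (2|3)=-1, (2|3)=-1; sign (−1)^1·-1^3·-1^1 = -1.
(a,b)_19: α=1, u≡14; β=4, v≡7 (mod 19); (14|19)=-1, (7|19)=+1; sign (−1)^0·-1^4·+1^1 = +1.
(a,b)_17: α=0, u≡6; β=1, v≡6 (mod 17); (6|17)=-1, (6|17)=-1; sign (−1)^0·-1^1·-1^0 = -1.
(a,b)_2: α=-12, β=3; u≡1, v≡1 (mod 8); ε(u)ε(v)=0·0, αω(v)=-12·0, βω(u)=3·0; sum ≡ 0  ⇒  +1.
(a,b)_5: α=2, u≡2; β=1, v≡4 (mod 5); (2|5)=-1, (4|5)=+1; sign (−1)^0·-1^1·+1^2 = -1.
|Ram(9177, 3570)| = 4, even; anisotropic at {3, 5, 17, 23}.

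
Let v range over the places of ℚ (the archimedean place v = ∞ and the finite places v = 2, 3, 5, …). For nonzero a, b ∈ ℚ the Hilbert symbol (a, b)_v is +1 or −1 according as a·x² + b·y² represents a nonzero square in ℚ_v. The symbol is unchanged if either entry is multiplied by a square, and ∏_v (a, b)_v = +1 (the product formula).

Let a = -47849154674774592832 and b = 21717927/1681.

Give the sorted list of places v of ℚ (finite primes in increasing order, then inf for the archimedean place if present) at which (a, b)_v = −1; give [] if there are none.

[2, 19, 37, 41]

Mod squares: a ≡ -317053, b ≡ 407. Check v ∈ {∞, 2, 3, 7, 11, 19, 37, 41}.
v=11: a=11^5·(≡10), b=11^3·(≡9) mod 11; (10|11)=-1, (9|11)=+1; (−1)^{5·3·5}·(-1)^3·(+1)^5 = +1.
v=3: a=3^0·(≡2), b=3^2·(≡2) mod 3; (2|3)=-1, (2|3)=-1; (−1)^{0·2·1}·(-1)^2·(-1)^0 = +1.
v=7: a=7^6·(≡3), b=7^2·(≡4) mod 7; (3|7)=-1, (4|7)=+1; (−1)^{6·2·3}·(-1)^2·(+1)^6 = +1.
v=∞: -317053 < 0 and 407 > 0  ⇒  (a,b)_∞ = +1.
v=19: a=19^1·(≡14), b=19^0·(≡8) mod 19; (14|19)=-1, (8|19)=-1; (−1)^{1·0·9}·(-1)^0·(-1)^1 = -1.
v=37: a=37^3·(≡17), b=37^1·(≡21) mod 37; (17|37)=-1, (21|37)=+1; (−1)^{3·1·18}·(-1)^1·(+1)^3 = -1.
v=41: a=41^1·(≡32), b=41^-2·(≡22) mod 41; (32|41)=+1, (22|41)=-1; (−1)^{1·-2·20}·(+1)^-2·(-1)^1 = -1.
v=2: v_2(a)=6, v_2(b)=0; units ≡ 3, 7 (mod 8); ε·ε+αω+βω = 1·1+6·0+0·1 ≡ 1  ⇒  (a,b)_2 = -1.
Ram(-317053, 407) = {2, 19, 37, 41}; no ℚ_2-point on the conic.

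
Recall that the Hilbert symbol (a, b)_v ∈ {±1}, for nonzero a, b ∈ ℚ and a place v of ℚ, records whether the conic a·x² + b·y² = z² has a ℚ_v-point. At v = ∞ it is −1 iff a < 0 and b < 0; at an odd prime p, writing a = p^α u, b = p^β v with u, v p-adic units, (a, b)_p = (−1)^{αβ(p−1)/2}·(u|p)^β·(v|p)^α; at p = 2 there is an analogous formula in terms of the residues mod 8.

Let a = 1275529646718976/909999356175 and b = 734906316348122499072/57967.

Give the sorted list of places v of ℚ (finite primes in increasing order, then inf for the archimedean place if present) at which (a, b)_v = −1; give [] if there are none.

[2, 23, 29, 37]

Mod squares: a ≡ 5355343, b ≡ 14. Check v ∈ {∞, 2, 3, 5, 7, 11, 13, 23, 29, 31, 37, 43}.
v=∞: 5355343 > 0 and 14 > 0  ⇒  (a,b)_∞ = +1.
v=5: a=5^-2·(≡3), b=5^0·(≡1) mod 5; (3|5)=-1, (1|5)=+1; (−1)^{-2·0·2}·(-1)^0·(+1)^-2 = +1.
v=2: v_2(a)=14, v_2(b)=11; units ≡ 7, 7 (mod 8); ε·ε+αω+βω = 1·1+14·0+11·0 ≡ 1  ⇒  (a,b)_2 = -1.
v=43: a=43^-4·(≡28), b=43^0·(≡31) mod 43; (28|43)=-1, (31|43)=+1; (−1)^{-4·0·21}·(-1)^0·(+1)^-4 = +1.
v=7: a=7^-1·(≡5), b=7^-3·(≡2) mod 7; (5|7)=-1, (2|7)=+1; (−1)^{-1·-3·3}·(-1)^-3·(+1)^-1 = +1.
v=3: a=3^-2·(≡1), b=3^6·(≡2) mod 3; (1|3)=+1, (2|3)=-1; (−1)^{-2·6·1}·(+1)^6·(-1)^-2 = +1.
v=13: a=13^-2·(≡5), b=13^-2·(≡10) mod 13; (5|13)=-1, (10|13)=+1; (−1)^{-2·-2·6}·(-1)^-2·(+1)^-2 = +1.
v=37: a=37^1·(≡31), b=37^2·(≡2) mod 37; (31|37)=-1, (2|37)=-1; (−1)^{1·2·18}·(-1)^2·(-1)^1 = -1.
v=31: a=31^1·(≡11), b=31^2·(≡19) mod 31; (11|31)=-1, (19|31)=+1; (−1)^{1·2·15}·(-1)^2·(+1)^1 = +1.
v=23: a=23^1·(≡4), b=23^2·(≡20) mod 23; (4|23)=+1, (20|23)=-1; (−1)^{1·2·11}·(+1)^2·(-1)^1 = -1.
v=29: a=29^3·(≡13), b=29^4·(≡21) mod 29; (13|29)=+1, (21|29)=-1; (−1)^{3·4·14}·(+1)^4·(-1)^3 = -1.
v=11: a=11^2·(≡1), b=11^0·(≡1) mod 11; (1|11)=+1, (1|11)=+1; (−1)^{2·0·5}·(+1)^0·(+1)^2 = +1.
(5355343, 14 / ℚ) ramifies at {2, 23, 29, 37}: a division algebra.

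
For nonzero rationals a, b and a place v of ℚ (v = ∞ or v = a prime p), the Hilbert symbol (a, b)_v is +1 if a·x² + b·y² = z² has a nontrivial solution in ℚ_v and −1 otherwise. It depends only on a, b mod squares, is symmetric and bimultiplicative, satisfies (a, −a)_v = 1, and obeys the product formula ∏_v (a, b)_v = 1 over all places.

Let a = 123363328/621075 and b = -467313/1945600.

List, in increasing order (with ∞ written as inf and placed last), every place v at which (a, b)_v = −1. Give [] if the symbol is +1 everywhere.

(a, b) ≡ (66, -627) mod (ℚ^×)²; places V = {2, 3, 5, 7, 11, 13, 17, 19, 37, ∞}.
(a,b)_13: α=-2, u≡4; β=0, v≡9 (mod 13); (4|13)=+1, (9|13)=+1; sign (−1)^0·+1^0·+1^-2 = +1.
(a,b)_19: α=0, u≡11; β=-1, v≡16 (mod 19); (11|19)=+1, (16|19)=+1; sign (−1)^0·+1^-1·+1^0 = +1.
(a,b)_∞: sgn(66)=+, sgn(-627)=−, so +1.
(a,b)_11: α=1, u≡10; β=1, v≡4 (mod 11); (10|11)=-1, (4|11)=+1; sign (−1)^1·-1^1·+1^1 = +1.
(a,b)_17: α=0, u≡15; β=2, v≡15 (mod 17); (15|17)=+1, (15|17)=+1; sign (−1)^0·+1^2·+1^0 = +1.
(a,b)_7: α=-2, u≡5; β=2, v≡3 (mod 7); (5|7)=-1, (3|7)=-1; sign (−1)^0·-1^2·-1^-2 = +1.
(a,b)_5: α=-2, u≡1; β=-2, v≡3 (mod 5); (1|5)=+1, (3|5)=-1; sign (−1)^0·+1^-2·-1^-2 = +1.
(a,b)_2: α=13, β=-12; u≡1, v≡5 (mod 8); ε(u)ε(v)=0·0, αω(v)=13·1, βω(u)=-12·0; sum ≡ 1  ⇒  -1.
(a,b)_3: α=-1, u≡1; β=1, v≡1 (mod 3); (1|3)=+1, (1|3)=+1; sign (−1)^1·+1^1·+1^-1 = -1.
(a,b)_37: α=2, u≡24; β=0, v≡5 (mod 37); (24|37)=-1, (5|37)=-1; sign (−1)^0·-1^0·-1^2 = +1.
|Ram(66, -627)| = 2, even; anisotropic at {2, 3}.

[2, 3]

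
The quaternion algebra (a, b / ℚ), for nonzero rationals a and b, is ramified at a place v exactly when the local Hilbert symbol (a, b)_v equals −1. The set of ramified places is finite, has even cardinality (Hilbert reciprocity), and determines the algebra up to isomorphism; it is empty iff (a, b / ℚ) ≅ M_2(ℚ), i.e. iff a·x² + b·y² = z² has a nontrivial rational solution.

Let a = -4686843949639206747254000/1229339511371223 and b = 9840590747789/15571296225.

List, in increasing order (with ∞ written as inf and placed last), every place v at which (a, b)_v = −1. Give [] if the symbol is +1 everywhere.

Mod squares: a ≡ -1505, b ≡ 29. Check v ∈ {∞, 2, 3, 5, 7, 19, 23, 29, 31, 43, 47, 59}.
v=2: v_2(a)=4, v_2(b)=0; units ≡ 7, 5 (mod 8); ε·ε+αω+βω = 1·0+4·1+0·0 ≡ 0  ⇒  (a,b)_2 = +1.
v=43: a=43^3·(≡20), b=43^2·(≡30) mod 43; (20|43)=-1, (30|43)=-1; (−1)^{3·2·21}·(-1)^2·(-1)^3 = -1.
v=47: a=47^-2·(≡44), b=47^-2·(≡10) mod 47; (44|47)=-1, (10|47)=-1; (−1)^{-2·-2·23}·(-1)^-2·(-1)^-2 = +1.
v=7: a=7^-1·(≡4), b=7^0·(≡2) mod 7; (4|7)=+1, (2|7)=+1; (−1)^{-1·0·3}·(+1)^0·(+1)^-1 = +1.
v=59: a=59^-4·(≡12), b=59^-2·(≡17) mod 59; (12|59)=+1, (17|59)=+1; (−1)^{-4·-2·29}·(+1)^-2·(+1)^-4 = +1.
v=3: a=3^-8·(≡1), b=3^-4·(≡2) mod 3; (1|3)=+1, (2|3)=-1; (−1)^{-8·-4·1}·(+1)^-4·(-1)^-8 = +1.
v=31: a=31^2·(≡4), b=31^2·(≡15) mod 31; (4|31)=+1, (15|31)=-1; (−1)^{2·2·15}·(+1)^2·(-1)^2 = +1.
v=29: a=29^2·(≡15), b=29^1·(≡1) mod 29; (15|29)=-1, (1|29)=+1; (−1)^{2·1·14}·(-1)^1·(+1)^2 = -1.
v=19: a=19^4·(≡12), b=19^2·(≡10) mod 19; (12|19)=-1, (10|19)=-1; (−1)^{4·2·9}·(-1)^2·(-1)^4 = +1.
v=∞: -1505 < 0 and 29 > 0  ⇒  (a,b)_∞ = +1.
v=23: a=23^4·(≡16), b=23^2·(≡12) mod 23; (16|23)=+1, (12|23)=+1; (−1)^{4·2·11}·(+1)^2·(+1)^4 = +1.
v=5: a=5^3·(≡1), b=5^-2·(≡1) mod 5; (1|5)=+1, (1|5)=+1; (−1)^{3·-2·2}·(+1)^-2·(+1)^3 = +1.
(-1505, 29 / ℚ) ramifies at {29, 43}: a division algebra.

[29, 43]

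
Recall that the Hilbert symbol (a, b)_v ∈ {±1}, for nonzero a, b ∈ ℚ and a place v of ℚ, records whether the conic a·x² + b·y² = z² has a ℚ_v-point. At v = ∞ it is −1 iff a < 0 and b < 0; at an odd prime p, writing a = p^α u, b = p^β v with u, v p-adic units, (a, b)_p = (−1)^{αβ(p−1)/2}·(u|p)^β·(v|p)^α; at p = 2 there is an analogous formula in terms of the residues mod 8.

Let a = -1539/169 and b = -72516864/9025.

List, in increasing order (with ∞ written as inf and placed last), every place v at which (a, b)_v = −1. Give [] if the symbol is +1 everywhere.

Mod squares: a ≡ -19, b ≡ -5781. Check v ∈ {∞, 2, 3, 5, 7, 13, 19, 41, 47}.
v=∞: -19 < 0 and -5781 < 0  ⇒  (a,b)_∞ = -1.
v=41: a=41^0·(≡12), b=41^1·(≡40) mod 41; (12|41)=-1, (40|41)=+1; (−1)^{0·1·20}·(-1)^1·(+1)^0 = -1.
v=19: a=19^1·(≡12), b=19^-2·(≡3) mod 19; (12|19)=-1, (3|19)=-1; (−1)^{1·-2·9}·(-1)^-2·(-1)^1 = -1.
v=3: a=3^4·(≡2), b=3^1·(≡2) mod 3; (2|3)=-1, (2|3)=-1; (−1)^{4·1·1}·(-1)^1·(-1)^4 = -1.
v=2: v_2(a)=0, v_2(b)=8; units ≡ 5, 3 (mod 8); ε·ε+αω+βω = 0·1+0·1+8·1 ≡ 0  ⇒  (a,b)_2 = +1.
v=7: a=7^0·(≡1), b=7^2·(≡2) mod 7; (1|7)=+1, (2|7)=+1; (−1)^{0·2·3}·(+1)^2·(+1)^0 = +1.
v=13: a=13^-2·(≡8), b=13^0·(≡3) mod 13; (8|13)=-1, (3|13)=+1; (−1)^{-2·0·6}·(-1)^0·(+1)^-2 = +1.
v=47: a=47^0·(≡34), b=47^1·(≡4) mod 47; (34|47)=+1, (4|47)=+1; (−1)^{0·1·23}·(+1)^1·(+1)^0 = +1.
v=5: a=5^0·(≡4), b=5^-2·(≡1) mod 5; (4|5)=+1, (1|5)=+1; (−1)^{0·-2·2}·(+1)^-2·(+1)^0 = +1.
Ram(-19, -5781) = {3, 19, 41, ∞}; no ℚ_3-point on the conic.

[3, 19, 41, inf]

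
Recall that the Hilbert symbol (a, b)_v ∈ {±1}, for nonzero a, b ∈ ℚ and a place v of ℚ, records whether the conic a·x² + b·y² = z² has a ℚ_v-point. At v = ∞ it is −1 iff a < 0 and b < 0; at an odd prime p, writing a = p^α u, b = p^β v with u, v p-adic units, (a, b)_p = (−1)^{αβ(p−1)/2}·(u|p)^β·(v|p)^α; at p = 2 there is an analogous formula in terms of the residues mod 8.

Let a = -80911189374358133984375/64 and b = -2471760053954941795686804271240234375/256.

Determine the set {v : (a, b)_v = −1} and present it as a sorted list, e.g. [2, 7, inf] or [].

(a, b) ≡ (-22607, -2162095) mod (ℚ^×)²; places V = {2, 5, 7, 13, 29, 31, 37, 47, ∞}.
(a,b)_5: α=8, u≡3; β=13, v≡1 (mod 5); (3|5)=-1, (1|5)=+1; sign (−1)^0·-1^13·+1^8 = -1.
(a,b)_2: α=-6, β=-8; u≡1, v≡1 (mod 8); ε(u)ε(v)=0·0, αω(v)=-6·0, βω(u)=-8·0; sum ≡ 0  ⇒  +1.
(a,b)_37: α=3, u≡18; β=5, v≡3 (mod 37); (18|37)=-1, (3|37)=+1; sign (−1)^0·-1^5·+1^3 = -1.
(a,b)_13: α=3, u≡1; β=5, v≡2 (mod 13); (1|13)=+1, (2|13)=-1; sign (−1)^0·+1^5·-1^3 = -1.
(a,b)_47: α=1, u≡6; β=2, v≡43 (mod 47); (6|47)=+1, (43|47)=-1; sign (−1)^0·+1^2·-1^1 = -1.
(a,b)_29: α=2, u≡16; β=3, v≡22 (mod 29); (16|29)=+1, (22|29)=+1; sign (−1)^0·+1^3·+1^2 = +1.
(a,b)_∞: sgn(-22607)=−, sgn(-2162095)=−, so -1.
(a,b)_31: α=2, u≡29; β=3, v≡7 (mod 31); (29|31)=-1, (7|31)=+1; sign (−1)^0·-1^3·+1^2 = -1.
(a,b)_7: α=2, u≡5; β=2, v≡1 (mod 7); (5|7)=-1, (1|7)=+1; sign (−1)^0·-1^2·+1^2 = +1.
Ram(-22607, -2162095) = {5, 13, 31, 37, 47, ∞}; no ℚ_5-point on the conic.

[5, 13, 31, 37, 47, inf]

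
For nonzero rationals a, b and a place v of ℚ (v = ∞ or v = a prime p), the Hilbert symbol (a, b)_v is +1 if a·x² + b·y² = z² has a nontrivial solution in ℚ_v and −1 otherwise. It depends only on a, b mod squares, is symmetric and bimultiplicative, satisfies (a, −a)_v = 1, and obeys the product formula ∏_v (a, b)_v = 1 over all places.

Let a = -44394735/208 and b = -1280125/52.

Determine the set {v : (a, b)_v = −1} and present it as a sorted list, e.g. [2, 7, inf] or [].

(a, b) ≡ (-40755, -13585) mod (ℚ^×)²; places V = {2, 3, 5, 7, 11, 13, 17, 19, ∞}.
(a,b)_2: α=-4, β=-2; u≡5, v≡7 (mod 8); ε(u)ε(v)=0·1, αω(v)=-4·0, βω(u)=-2·1; sum ≡ 0  ⇒  +1.
(a,b)_13: α=-1, u≡6; β=-1, v≡6 (mod 13); (6|13)=-1, (6|13)=-1; sign (−1)^0·-1^-1·-1^-1 = +1.
(a,b)_5: α=1, u≡1; β=3, v≡2 (mod 5); (1|5)=+1, (2|5)=-1; sign (−1)^0·+1^3·-1^1 = -1.
(a,b)_19: α=1, u≡2; β=1, v≡4 (mod 19); (2|19)=-1, (4|19)=+1; sign (−1)^1·-1^1·+1^1 = +1.
(a,b)_∞: sgn(-40755)=−, sgn(-13585)=−, so -1.
(a,b)_17: α=2, u≡12; β=0, v≡9 (mod 17); (12|17)=-1, (9|17)=+1; sign (−1)^0·-1^0·+1^2 = +1.
(a,b)_3: α=1, u≡2; β=0, v≡2 (mod 3); (2|3)=-1, (2|3)=-1; sign (−1)^0·-1^0·-1^1 = -1.
(a,b)_11: α=1, u≡7; β=1, v≡2 (mod 11); (7|11)=-1, (2|11)=-1; sign (−1)^1·-1^1·-1^1 = -1.
(a,b)_7: α=2, u≡6; β=2, v≡2 (mod 7); (6|7)=-1, (2|7)=+1; sign (−1)^0·-1^2·+1^2 = +1.
(-40755, -13585 / ℚ) ramifies at {3, 5, 11, ∞}: a division algebra.

[3, 5, 11, inf]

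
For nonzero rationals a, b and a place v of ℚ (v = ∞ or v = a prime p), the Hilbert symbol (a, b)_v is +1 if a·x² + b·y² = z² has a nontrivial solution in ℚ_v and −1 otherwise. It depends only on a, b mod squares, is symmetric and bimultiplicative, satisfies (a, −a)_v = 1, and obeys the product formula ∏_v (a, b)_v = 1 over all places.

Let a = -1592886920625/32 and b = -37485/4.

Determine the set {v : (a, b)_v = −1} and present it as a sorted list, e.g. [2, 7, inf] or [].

(a, b) ≡ (-34034, -85) mod (ℚ^×)²; places V = {2, 3, 5, 7, 11, 13, 17, 43, ∞}.
(a,b)_43: α=2, u≡29; β=0, v≡35 (mod 43); (29|43)=-1, (35|43)=+1; sign (−1)^0·-1^0·+1^2 = +1.
(a,b)_11: α=1, u≡10; β=0, v≡9 (mod 11); (10|11)=-1, (9|11)=+1; sign (−1)^0·-1^0·+1^1 = +1.
(a,b)_17: α=1, u≡13; β=1, v≡14 (mod 17); (13|17)=+1, (14|17)=-1; sign (−1)^0·+1^1·-1^1 = -1.
(a,b)_3: α=4, u≡1; β=2, v≡2 (mod 3); (1|3)=+1, (2|3)=-1; sign (−1)^0·+1^2·-1^4 = +1.
(a,b)_13: α=1, u≡6; β=0, v≡5 (mod 13); (6|13)=-1, (5|13)=-1; sign (−1)^0·-1^0·-1^1 = -1.
(a,b)_2: α=-5, β=-2; u≡7, v≡3 (mod 8); ε(u)ε(v)=1·1, αω(v)=-5·1, βω(u)=-2·0; sum ≡ 0  ⇒  +1.
(a,b)_∞: sgn(-34034)=−, sgn(-85)=−, so -1.
(a,b)_7: α=1, u≡3; β=2, v≡3 (mod 7); (3|7)=-1, (3|7)=-1; sign (−1)^0·-1^2·-1^1 = -1.
(a,b)_5: α=4, u≡1; β=1, v≡2 (mod 5); (1|5)=+1, (2|5)=-1; sign (−1)^0·+1^1·-1^4 = +1.
|Ram(-34034, -85)| = 4, even; anisotropic at {7, 13, 17, ∞}.

[7, 13, 17, inf]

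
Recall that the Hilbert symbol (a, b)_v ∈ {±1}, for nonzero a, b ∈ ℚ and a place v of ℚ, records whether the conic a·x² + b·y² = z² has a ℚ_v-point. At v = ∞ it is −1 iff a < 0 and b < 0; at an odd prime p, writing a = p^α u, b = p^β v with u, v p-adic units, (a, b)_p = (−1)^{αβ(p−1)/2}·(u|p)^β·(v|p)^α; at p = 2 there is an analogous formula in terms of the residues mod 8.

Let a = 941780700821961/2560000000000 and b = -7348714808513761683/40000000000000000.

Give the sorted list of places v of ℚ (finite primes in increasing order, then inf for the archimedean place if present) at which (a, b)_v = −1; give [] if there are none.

(a, b) ≡ (1001, -3003) mod (ℚ^×)²; places V = {2, 3, 5, 7, 11, 13, 17, 19, ∞}.
(a,b)_3: α=2, u≡2; β=5, v≡1 (mod 3); (2|3)=-1, (1|3)=+1; sign (−1)^0·-1^5·+1^2 = -1.
(a,b)_2: α=-18, β=-18; u≡1, v≡5 (mod 8); ε(u)ε(v)=0·0, αω(v)=-18·1, βω(u)=-18·0; sum ≡ 0  ⇒  +1.
(a,b)_11: α=3, u≡9; β=3, v≡6 (mod 11); (9|11)=+1, (6|11)=-1; sign (−1)^1·+1^3·-1^3 = +1.
(a,b)_7: α=3, u≡6; β=3, v≡5 (mod 7); (6|7)=-1, (5|7)=-1; sign (−1)^1·-1^3·-1^3 = -1.
(a,b)_∞: sgn(1001)=+, sgn(-3003)=−, so +1.
(a,b)_13: α=3, u≡3; β=3, v≡9 (mod 13); (3|13)=+1, (9|13)=+1; sign (−1)^0·+1^3·+1^3 = +1.
(a,b)_5: α=-10, u≡4; β=-16, v≡3 (mod 5); (4|5)=+1, (3|5)=-1; sign (−1)^0·+1^-16·-1^-10 = +1.
(a,b)_19: α=2, u≡18; β=2, v≡10 (mod 19); (18|19)=-1, (10|19)=-1; sign (−1)^0·-1^2·-1^2 = +1.
(a,b)_17: α=2, u≡9; β=4, v≡6 (mod 17); (9|17)=+1, (6|17)=-1; sign (−1)^0·+1^4·-1^2 = +1.
|Ram(1001, -3003)| = 2, even; anisotropic at {3, 7}.

[3, 7]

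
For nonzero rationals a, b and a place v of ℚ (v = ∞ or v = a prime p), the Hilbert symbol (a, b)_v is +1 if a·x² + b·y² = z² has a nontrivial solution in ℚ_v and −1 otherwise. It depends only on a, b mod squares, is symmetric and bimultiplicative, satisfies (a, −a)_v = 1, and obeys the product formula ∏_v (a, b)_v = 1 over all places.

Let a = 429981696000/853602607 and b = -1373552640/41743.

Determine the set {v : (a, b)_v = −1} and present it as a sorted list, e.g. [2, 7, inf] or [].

[13, 19]

Mod squares: a ≡ 2470, b ≡ -28405. Check v ∈ {∞, 2, 3, 5, 11, 13, 19, 23}.
v=19: a=19^-1·(≡6), b=19^-1·(≡6) mod 19; (6|19)=+1, (6|19)=+1; (−1)^{-1·-1·9}·(+1)^-1·(+1)^-1 = -1.
v=11: a=11^-2·(≡7), b=11^0·(≡10) mod 11; (7|11)=-1, (10|11)=-1; (−1)^{-2·0·5}·(-1)^0·(-1)^-2 = +1.
v=13: a=13^-5·(≡7), b=13^-3·(≡10) mod 13; (7|13)=-1, (10|13)=+1; (−1)^{-5·-3·6}·(-1)^-3·(+1)^-5 = -1.
v=3: a=3^8·(≡1), b=3^6·(≡2) mod 3; (1|3)=+1, (2|3)=-1; (−1)^{8·6·1}·(+1)^6·(-1)^8 = +1.
v=∞: 2470 > 0 and -28405 < 0  ⇒  (a,b)_∞ = +1.
v=5: a=5^3·(≡4), b=5^1·(≡4) mod 5; (4|5)=+1, (4|5)=+1; (−1)^{3·1·2}·(+1)^1·(+1)^3 = +1.
v=23: a=23^0·(≡1), b=23^1·(≡21) mod 23; (1|23)=+1, (21|23)=-1; (−1)^{0·1·11}·(+1)^1·(-1)^0 = +1.
v=2: v_2(a)=19, v_2(b)=14; units ≡ 3, 3 (mod 8); ε·ε+αω+βω = 1·1+19·1+14·1 ≡ 0  ⇒  (a,b)_2 = +1.
|Ram(2470, -28405)| = 2, even; anisotropic at {13, 19}.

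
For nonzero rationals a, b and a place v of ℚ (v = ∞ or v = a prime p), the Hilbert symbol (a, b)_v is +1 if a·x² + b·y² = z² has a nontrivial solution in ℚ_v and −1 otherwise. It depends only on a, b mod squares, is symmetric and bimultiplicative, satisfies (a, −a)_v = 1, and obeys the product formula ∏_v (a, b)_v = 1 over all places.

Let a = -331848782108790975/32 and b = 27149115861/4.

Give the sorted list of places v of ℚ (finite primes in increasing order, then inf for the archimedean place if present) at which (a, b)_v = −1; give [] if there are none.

(a, b) ≡ (-20398, 29) mod (ℚ^×)²; places V = {2, 3, 5, 7, 29, 31, 47, ∞}.
(a,b)_2: α=-5, β=-2; u≡1, v≡5 (mod 8); ε(u)ε(v)=0·0, αω(v)=-5·1, βω(u)=-2·0; sum ≡ 1  ⇒  -1.
(a,b)_7: α=1, u≡6; β=2, v≡4 (mod 7); (6|7)=-1, (4|7)=+1; sign (−1)^0·-1^2·+1^1 = +1.
(a,b)_5: α=2, u≡3; β=0, v≡4 (mod 5); (3|5)=-1, (4|5)=+1; sign (−1)^0·-1^0·+1^2 = +1.
(a,b)_∞: sgn(-20398)=−, sgn(29)=+, so +1.
(a,b)_29: α=2, u≡26; β=1, v≡1 (mod 29); (26|29)=-1, (1|29)=+1; sign (−1)^0·-1^1·+1^2 = -1.
(a,b)_31: α=3, u≡26; β=2, v≡3 (mod 31); (26|31)=-1, (3|31)=-1; sign (−1)^0·-1^2·-1^3 = -1.
(a,b)_3: α=6, u≡2; β=2, v≡2 (mod 3); (2|3)=-1, (2|3)=-1; sign (−1)^0·-1^2·-1^6 = +1.
(a,b)_47: α=3, u≡24; β=2, v≡38 (mod 47); (24|47)=+1, (38|47)=-1; sign (−1)^0·+1^2·-1^3 = -1.
(-20398, 29 / ℚ) ramifies at {2, 29, 31, 47}: a division algebra.

[2, 29, 31, 47]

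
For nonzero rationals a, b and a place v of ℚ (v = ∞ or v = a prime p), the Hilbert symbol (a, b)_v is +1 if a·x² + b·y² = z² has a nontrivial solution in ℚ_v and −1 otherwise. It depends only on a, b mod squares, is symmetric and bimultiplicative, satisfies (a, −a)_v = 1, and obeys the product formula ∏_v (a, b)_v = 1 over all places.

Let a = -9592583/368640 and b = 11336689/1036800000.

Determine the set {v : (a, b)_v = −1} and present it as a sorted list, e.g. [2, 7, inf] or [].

(a, b) ≡ (-1430, 5) mod (ℚ^×)²; places V = {2, 3, 5, 7, 11, 13, 37, ∞}.
(a,b)_2: α=-13, β=-12; u≡5, v≡5 (mod 8); ε(u)ε(v)=0·0, αω(v)=-13·1, βω(u)=-12·1; sum ≡ 1  ⇒  -1.
(a,b)_7: α=2, u≡5; β=2, v≡5 (mod 7); (5|7)=-1, (5|7)=-1; sign (−1)^0·-1^2·-1^2 = +1.
(a,b)_11: α=1, u≡2; β=0, v≡9 (mod 11); (2|11)=-1, (9|11)=+1; sign (−1)^0·-1^0·+1^1 = +1.
(a,b)_5: α=-1, u≡4; β=-5, v≡4 (mod 5); (4|5)=+1, (4|5)=+1; sign (−1)^0·+1^-5·+1^-1 = +1.
(a,b)_∞: sgn(-1430)=−, sgn(5)=+, so +1.
(a,b)_13: α=1, u≡11; β=2, v≡7 (mod 13); (11|13)=-1, (7|13)=-1; sign (−1)^0·-1^2·-1^1 = -1.
(a,b)_3: α=-2, u≡1; β=-4, v≡2 (mod 3); (1|3)=+1, (2|3)=-1; sign (−1)^0·+1^-4·-1^-2 = +1.
(a,b)_37: α=2, u≡19; β=2, v≡19 (mod 37); (19|37)=-1, (19|37)=-1; sign (−1)^0·-1^2·-1^2 = +1.
Ram(-1430, 5) = {2, 13}; no ℚ_2-point on the conic.

[2, 13]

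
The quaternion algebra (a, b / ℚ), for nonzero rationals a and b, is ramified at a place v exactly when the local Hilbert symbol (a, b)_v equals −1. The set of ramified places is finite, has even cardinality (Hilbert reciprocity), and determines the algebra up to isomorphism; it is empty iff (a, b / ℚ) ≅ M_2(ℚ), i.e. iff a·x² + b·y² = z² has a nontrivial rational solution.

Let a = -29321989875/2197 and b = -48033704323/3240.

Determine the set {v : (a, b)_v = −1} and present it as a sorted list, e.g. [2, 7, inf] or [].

[3, 5, 11, 13, 17, inf]

Mod squares: a ≡ -85215, b ≡ -1870. Check v ∈ {∞, 2, 3, 5, 11, 13, 17, 19, 23, 31, 47}.
v=23: a=23^1·(≡5), b=23^0·(≡16) mod 23; (5|23)=-1, (16|23)=+1; (−1)^{1·0·11}·(-1)^0·(+1)^1 = +1.
v=3: a=3^5·(≡2), b=3^-4·(≡2) mod 3; (2|3)=-1, (2|3)=-1; (−1)^{5·-4·1}·(-1)^-4·(-1)^5 = -1.
v=17: a=17^0·(≡5), b=17^1·(≡13) mod 17; (5|17)=-1, (13|17)=+1; (−1)^{0·1·8}·(-1)^1·(+1)^0 = -1.
v=∞: -85215 < 0 and -1870 < 0  ⇒  (a,b)_∞ = -1.
v=19: a=19^1·(≡10), b=19^0·(≡11) mod 19; (10|19)=-1, (11|19)=+1; (−1)^{1·0·9}·(-1)^0·(+1)^1 = +1.
v=47: a=47^2·(≡23), b=47^2·(≡46) mod 47; (23|47)=-1, (46|47)=-1; (−1)^{2·2·23}·(-1)^2·(-1)^2 = +1.
v=5: a=5^3·(≡3), b=5^-1·(≡4) mod 5; (3|5)=-1, (4|5)=+1; (−1)^{3·-1·2}·(-1)^-1·(+1)^3 = -1.
v=13: a=13^-3·(≡4), b=13^0·(≡2) mod 13; (4|13)=+1, (2|13)=-1; (−1)^{-3·0·6}·(+1)^0·(-1)^-3 = -1.
v=31: a=31^0·(≡1), b=31^2·(≡17) mod 31; (1|31)=+1, (17|31)=-1; (−1)^{0·2·15}·(+1)^2·(-1)^0 = +1.
v=11: a=11^0·(≡8), b=11^3·(≡8) mod 11; (8|11)=-1, (8|11)=-1; (−1)^{0·3·5}·(-1)^3·(-1)^0 = -1.
v=2: v_2(a)=0, v_2(b)=-3; units ≡ 1, 1 (mod 8); ε·ε+αω+βω = 0·0+0·0+-3·0 ≡ 0  ⇒  (a,b)_2 = +1.
|Ram(-85215, -1870)| = 6, even; anisotropic at {3, 5, 11, 13, 17, ∞}.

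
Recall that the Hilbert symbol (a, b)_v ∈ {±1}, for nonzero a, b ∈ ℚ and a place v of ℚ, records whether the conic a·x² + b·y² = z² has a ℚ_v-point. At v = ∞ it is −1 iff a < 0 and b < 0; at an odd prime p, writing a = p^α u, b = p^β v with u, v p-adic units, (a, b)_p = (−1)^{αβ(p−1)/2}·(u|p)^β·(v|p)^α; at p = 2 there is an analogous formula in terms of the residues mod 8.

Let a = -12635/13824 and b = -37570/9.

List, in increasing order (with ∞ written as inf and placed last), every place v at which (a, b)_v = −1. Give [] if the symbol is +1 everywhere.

(a, b) ≡ (-210, -130) mod (ℚ^×)²; places V = {2, 3, 5, 7, 13, 17, 19, ∞}.
(a,b)_7: α=1, u≡6; β=0, v≡3 (mod 7); (6|7)=-1, (3|7)=-1; sign (−1)^0·-1^0·-1^1 = -1.
(a,b)_19: α=2, u≡2; β=0, v≡14 (mod 19); (2|19)=-1, (14|19)=-1; sign (−1)^0·-1^0·-1^2 = +1.
(a,b)_13: α=0, u≡8; β=1, v≡1 (mod 13); (8|13)=-1, (1|13)=+1; sign (−1)^0·-1^1·+1^0 = -1.
(a,b)_2: α=-9, β=1; u≡7, v≡7 (mod 8); ε(u)ε(v)=1·1, αω(v)=-9·0, βω(u)=1·0; sum ≡ 1  ⇒  -1.
(a,b)_3: α=-3, u≡2; β=-2, v≡2 (mod 3); (2|3)=-1, (2|3)=-1; sign (−1)^0·-1^-2·-1^-3 = -1.
(a,b)_5: α=1, u≡2; β=1, v≡4 (mod 5); (2|5)=-1, (4|5)=+1; sign (−1)^0·-1^1·+1^1 = -1.
(a,b)_17: α=0, u≡10; β=2, v≡12 (mod 17); (10|17)=-1, (12|17)=-1; sign (−1)^0·-1^2·-1^0 = +1.
(a,b)_∞: sgn(-210)=−, sgn(-130)=−, so -1.
(-210, -130 / ℚ) ramifies at {2, 3, 5, 7, 13, ∞}: a division algebra.

[2, 3, 5, 7, 13, inf]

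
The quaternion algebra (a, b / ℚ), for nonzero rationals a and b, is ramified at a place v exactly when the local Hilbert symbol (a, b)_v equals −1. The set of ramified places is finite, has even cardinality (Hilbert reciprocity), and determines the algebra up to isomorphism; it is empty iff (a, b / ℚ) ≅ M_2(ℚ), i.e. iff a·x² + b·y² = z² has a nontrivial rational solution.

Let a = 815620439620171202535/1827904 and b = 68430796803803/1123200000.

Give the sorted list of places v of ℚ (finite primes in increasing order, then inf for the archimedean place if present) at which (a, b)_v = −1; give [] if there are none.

Mod squares: a ≡ 15, b ≡ 39585. Check v ∈ {∞, 2, 3, 5, 7, 13, 17, 29, 41}.
v=7: a=7^10·(≡4), b=7^5·(≡3) mod 7; (4|7)=+1, (3|7)=-1; (−1)^{10·5·3}·(+1)^5·(-1)^10 = +1.
v=17: a=17^0·(≡8), b=17^4·(≡2) mod 17; (8|17)=+1, (2|17)=+1; (−1)^{0·4·8}·(+1)^4·(+1)^0 = +1.
v=41: a=41^4·(≡35), b=41^2·(≡10) mod 41; (35|41)=-1, (10|41)=+1; (−1)^{4·2·20}·(-1)^2·(+1)^4 = +1.
v=∞: 15 > 0 and 39585 > 0  ⇒  (a,b)_∞ = +1.
v=29: a=29^2·(≡3), b=29^1·(≡3) mod 29; (3|29)=-1, (3|29)=-1; (−1)^{2·1·14}·(-1)^1·(-1)^2 = -1.
v=5: a=5^1·(≡3), b=5^-5·(≡2) mod 5; (3|5)=-1, (2|5)=-1; (−1)^{1·-5·2}·(-1)^-5·(-1)^1 = +1.
v=2: v_2(a)=-6, v_2(b)=-10; units ≡ 7, 1 (mod 8); ε·ε+αω+βω = 1·0+-6·0+-10·0 ≡ 0  ⇒  (a,b)_2 = +1.
v=13: a=13^-4·(≡2), b=13^-1·(≡4) mod 13; (2|13)=-1, (4|13)=+1; (−1)^{-4·-1·6}·(-1)^-1·(+1)^-4 = -1.
v=3: a=3^5·(≡2), b=3^-3·(≡1) mod 3; (2|3)=-1, (1|3)=+1; (−1)^{5·-3·1}·(-1)^-3·(+1)^5 = +1.
Ram(15, 39585) = {13, 29}; no ℚ_13-point on the conic.

[13, 29]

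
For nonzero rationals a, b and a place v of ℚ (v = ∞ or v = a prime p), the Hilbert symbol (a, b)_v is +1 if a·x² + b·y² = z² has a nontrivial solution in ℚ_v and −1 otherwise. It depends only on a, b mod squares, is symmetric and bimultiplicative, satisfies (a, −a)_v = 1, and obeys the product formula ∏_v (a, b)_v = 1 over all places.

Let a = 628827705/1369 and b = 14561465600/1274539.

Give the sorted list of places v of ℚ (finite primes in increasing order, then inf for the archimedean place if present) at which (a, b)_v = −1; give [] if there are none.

Mod squares: a ≡ 21505, b ≡ 81719. Check v ∈ {∞, 2, 3, 5, 7, 11, 17, 19, 23, 37}.
v=3: a=3^4·(≡1), b=3^0·(≡2) mod 3; (1|3)=+1, (2|3)=-1; (−1)^{4·0·1}·(+1)^0·(-1)^4 = +1.
v=5: a=5^1·(≡4), b=5^2·(≡1) mod 5; (4|5)=+1, (1|5)=+1; (−1)^{1·2·2}·(+1)^2·(+1)^1 = +1.
v=∞: 21505 > 0 and 81719 > 0  ⇒  (a,b)_∞ = +1.
v=19: a=19^2·(≡4), b=19^-1·(≡4) mod 19; (4|19)=+1, (4|19)=+1; (−1)^{2·-1·9}·(+1)^-1·(+1)^2 = +1.
v=17: a=17^1·(≡14), b=17^1·(≡16) mod 17; (14|17)=-1, (16|17)=+1; (−1)^{1·1·8}·(-1)^1·(+1)^1 = -1.
v=23: a=23^1·(≡10), b=23^3·(≡20) mod 23; (10|23)=-1, (20|23)=-1; (−1)^{1·3·11}·(-1)^3·(-1)^1 = -1.
v=7: a=7^0·(≡4), b=7^-2·(≡4) mod 7; (4|7)=+1, (4|7)=+1; (−1)^{0·-2·3}·(+1)^-2·(+1)^0 = +1.
v=37: a=37^-2·(≡14), b=37^-2·(≡2) mod 37; (14|37)=-1, (2|37)=-1; (−1)^{-2·-2·18}·(-1)^-2·(-1)^-2 = +1.
v=2: v_2(a)=0, v_2(b)=8; units ≡ 1, 7 (mod 8); ε·ε+αω+βω = 0·1+0·0+8·0 ≡ 0  ⇒  (a,b)_2 = +1.
v=11: a=11^1·(≡7), b=11^1·(≡5) mod 11; (7|11)=-1, (5|11)=+1; (−1)^{1·1·5}·(-1)^1·(+1)^1 = +1.
|Ram(21505, 81719)| = 2, even; anisotropic at {17, 23}.

[17, 23]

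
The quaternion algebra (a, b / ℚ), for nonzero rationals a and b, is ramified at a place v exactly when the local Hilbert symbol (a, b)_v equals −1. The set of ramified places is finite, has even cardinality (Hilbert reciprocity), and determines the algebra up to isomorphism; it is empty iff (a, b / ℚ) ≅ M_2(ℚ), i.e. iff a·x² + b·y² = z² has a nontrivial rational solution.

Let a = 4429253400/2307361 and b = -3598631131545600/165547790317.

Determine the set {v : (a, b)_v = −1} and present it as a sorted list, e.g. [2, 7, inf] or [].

[2, 13]

(a, b) ≡ (6, -78) mod (ℚ^×)²; places V = {2, 3, 5, 7, 11, 13, 19, 31, 47, 53, ∞}.
(a,b)_31: α=-2, u≡22; β=0, v≡23 (mod 31); (22|31)=-1, (23|31)=-1; sign (−1)^0·-1^0·-1^-2 = +1.
(a,b)_19: α=2, u≡17; β=4, v≡7 (mod 19); (17|19)=+1, (7|19)=+1; sign (−1)^0·+1^4·+1^2 = +1.
(a,b)_53: α=0, u≡43; β=2, v≡52 (mod 53); (43|53)=+1, (52|53)=+1; sign (−1)^0·+1^2·+1^0 = +1.
(a,b)_5: α=2, u≡1; β=2, v≡3 (mod 5); (1|5)=+1, (3|5)=-1; sign (−1)^0·+1^2·-1^2 = +1.
(a,b)_∞: sgn(6)=+, sgn(-78)=−, so +1.
(a,b)_11: α=2, u≡7; β=0, v≡6 (mod 11); (7|11)=-1, (6|11)=-1; sign (−1)^0·-1^0·-1^2 = +1.
(a,b)_47: α=0, u≡28; β=-2, v≡2 (mod 47); (28|47)=+1, (2|47)=+1; sign (−1)^0·+1^-2·+1^0 = +1.
(a,b)_13: α=2, u≡7; β=-1, v≡11 (mod 13); (7|13)=-1, (11|13)=-1; sign (−1)^0·-1^-1·-1^2 = -1.
(a,b)_7: α=-4, u≡6; β=-8, v≡6 (mod 7); (6|7)=-1, (6|7)=-1; sign (−1)^0·-1^-8·-1^-4 = +1.
(a,b)_3: α=1, u≡2; β=1, v≡1 (mod 3); (2|3)=-1, (1|3)=+1; sign (−1)^1·-1^1·+1^1 = +1.
(a,b)_2: α=3, β=17; u≡3, v≡1 (mod 8); ε(u)ε(v)=1·0, αω(v)=3·0, βω(u)=17·1; sum ≡ 1  ⇒  -1.
Ram(6, -78) = {2, 13}; no ℚ_2-point on the conic.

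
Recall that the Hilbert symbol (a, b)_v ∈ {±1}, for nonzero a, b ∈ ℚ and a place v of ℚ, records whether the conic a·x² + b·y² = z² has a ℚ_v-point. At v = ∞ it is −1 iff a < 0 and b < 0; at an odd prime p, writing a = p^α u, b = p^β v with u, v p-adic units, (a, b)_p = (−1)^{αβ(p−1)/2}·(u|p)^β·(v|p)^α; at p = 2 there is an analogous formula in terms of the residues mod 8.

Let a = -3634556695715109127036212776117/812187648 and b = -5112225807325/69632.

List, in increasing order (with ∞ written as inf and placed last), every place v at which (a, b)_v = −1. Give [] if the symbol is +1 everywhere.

(a, b) ≡ (-7429, -221) mod (ℚ^×)²; places V = {2, 3, 5, 7, 13, 17, 19, 23, 41, ∞}.
(a,b)_23: α=5, u≡19; β=2, v≡1 (mod 23); (19|23)=-1, (1|23)=+1; sign (−1)^0·-1^2·+1^5 = +1.
(a,b)_41: α=8, u≡9; β=2, v≡8 (mod 41); (9|41)=+1, (8|41)=+1; sign (−1)^0·+1^2·+1^8 = +1.
(a,b)_5: α=0, u≡1; β=2, v≡1 (mod 5); (1|5)=+1, (1|5)=+1; sign (−1)^0·+1^2·+1^0 = +1.
(a,b)_∞: sgn(-7429)=−, sgn(-221)=−, so -1.
(a,b)_17: α=-1, u≡7; β=-1, v≡13 (mod 17); (7|17)=-1, (13|17)=+1; sign (−1)^0·-1^-1·+1^-1 = -1.
(a,b)_7: α=0, u≡5; β=2, v≡5 (mod 7); (5|7)=-1, (5|7)=-1; sign (−1)^0·-1^2·-1^0 = +1.
(a,b)_2: α=-16, β=-12; u≡3, v≡3 (mod 8); ε(u)ε(v)=1·1, αω(v)=-16·1, βω(u)=-12·1; sum ≡ 1  ⇒  -1.
(a,b)_3: α=-6, u≡2; β=0, v≡1 (mod 3); (2|3)=-1, (1|3)=+1; sign (−1)^0·-1^0·+1^-6 = +1.
(a,b)_13: α=4, u≡7; β=1, v≡3 (mod 13); (7|13)=-1, (3|13)=+1; sign (−1)^0·-1^1·+1^4 = -1.
(a,b)_19: α=5, u≡8; β=2, v≡11 (mod 19); (8|19)=-1, (11|19)=+1; sign (−1)^0·-1^2·+1^5 = +1.
|Ram(-7429, -221)| = 4, even; anisotropic at {2, 13, 17, ∞}.

[2, 13, 17, inf]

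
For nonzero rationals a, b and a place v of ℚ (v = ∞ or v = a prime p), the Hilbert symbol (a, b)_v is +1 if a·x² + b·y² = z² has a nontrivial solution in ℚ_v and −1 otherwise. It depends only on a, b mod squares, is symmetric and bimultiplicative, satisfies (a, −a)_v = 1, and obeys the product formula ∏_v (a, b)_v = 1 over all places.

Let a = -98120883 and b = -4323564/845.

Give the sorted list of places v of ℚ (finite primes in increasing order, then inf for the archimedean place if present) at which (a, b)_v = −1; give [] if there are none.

(a, b) ≡ (-3, -12255) mod (ℚ^×)²; places V = {2, 3, 5, 7, 13, 19, 43, ∞}.
(a,b)_13: α=0, u≡10; β=-2, v≡3 (mod 13); (10|13)=+1, (3|13)=+1; sign (−1)^0·+1^-2·+1^0 = +1.
(a,b)_19: α=2, u≡11; β=1, v≡5 (mod 19); (11|19)=+1, (5|19)=+1; sign (−1)^0·+1^1·+1^2 = +1.
(a,b)_7: α=2, u≡2; β=2, v≡4 (mod 7); (2|7)=+1, (4|7)=+1; sign (−1)^0·+1^2·+1^2 = +1.
(a,b)_43: α=2, u≡38; β=1, v≡21 (mod 43); (38|43)=+1, (21|43)=+1; sign (−1)^0·+1^1·+1^2 = +1.
(a,b)_2: α=0, β=2; u≡5, v≡1 (mod 8); ε(u)ε(v)=0·0, αω(v)=0·0, βω(u)=2·1; sum ≡ 0  ⇒  +1.
(a,b)_3: α=1, u≡2; β=3, v≡1 (mod 3); (2|3)=-1, (1|3)=+1; sign (−1)^1·-1^3·+1^1 = +1.
(a,b)_∞: sgn(-3)=−, sgn(-12255)=−, so -1.
(a,b)_5: α=0, u≡2; β=-1, v≡4 (mod 5); (2|5)=-1, (4|5)=+1; sign (−1)^0·-1^-1·+1^0 = -1.
Ram(-3, -12255) = {5, ∞}; no ℚ_5-point on the conic.

[5, inf]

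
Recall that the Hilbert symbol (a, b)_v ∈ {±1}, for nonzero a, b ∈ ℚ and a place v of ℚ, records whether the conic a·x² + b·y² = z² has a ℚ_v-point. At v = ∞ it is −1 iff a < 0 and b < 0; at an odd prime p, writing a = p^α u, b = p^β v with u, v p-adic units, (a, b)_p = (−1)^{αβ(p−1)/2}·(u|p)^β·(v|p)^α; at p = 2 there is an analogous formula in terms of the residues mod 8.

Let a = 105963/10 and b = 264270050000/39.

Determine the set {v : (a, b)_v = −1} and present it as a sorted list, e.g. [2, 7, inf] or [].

[3, 11]

Mod squares: a ≡ 6270, b ≡ 195. Check v ∈ {∞, 2, 3, 5, 11, 13, 19}.
v=19: a=19^1·(≡1), b=19^2·(≡7) mod 19; (1|19)=+1, (7|19)=+1; (−1)^{1·2·9}·(+1)^2·(+1)^1 = +1.
v=2: v_2(a)=-1, v_2(b)=4; units ≡ 7, 3 (mod 8); ε·ε+αω+βω = 1·1+-1·1+4·0 ≡ 0  ⇒  (a,b)_2 = +1.
v=3: a=3^1·(≡2), b=3^-1·(≡2) mod 3; (2|3)=-1, (2|3)=-1; (−1)^{1·-1·1}·(-1)^-1·(-1)^1 = -1.
v=5: a=5^-1·(≡4), b=5^5·(≡4) mod 5; (4|5)=+1, (4|5)=+1; (−1)^{-1·5·2}·(+1)^5·(+1)^-1 = +1.
v=11: a=11^1·(≡3), b=11^4·(≡2) mod 11; (3|11)=+1, (2|11)=-1; (−1)^{1·4·5}·(+1)^4·(-1)^1 = -1.
v=∞: 6270 > 0 and 195 > 0  ⇒  (a,b)_∞ = +1.
v=13: a=13^2·(≡12), b=13^-1·(≡7) mod 13; (12|13)=+1, (7|13)=-1; (−1)^{2·-1·6}·(+1)^-1·(-1)^2 = +1.
Ram(6270, 195) = {3, 11}; no ℚ_3-point on the conic.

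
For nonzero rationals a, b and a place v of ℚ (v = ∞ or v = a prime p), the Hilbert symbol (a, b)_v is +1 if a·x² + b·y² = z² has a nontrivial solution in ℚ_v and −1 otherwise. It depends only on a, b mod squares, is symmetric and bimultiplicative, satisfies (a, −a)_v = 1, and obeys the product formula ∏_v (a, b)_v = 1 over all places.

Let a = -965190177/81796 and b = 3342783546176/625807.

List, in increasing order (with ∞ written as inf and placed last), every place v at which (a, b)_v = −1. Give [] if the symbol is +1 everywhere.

Mod squares: a ≡ -217, b ≡ 203. Check v ∈ {∞, 2, 3, 7, 11, 13, 19, 23, 29, 31, 37}.
v=31: a=31^1·(≡22), b=31^2·(≡21) mod 31; (22|31)=-1, (21|31)=-1; (−1)^{1·2·15}·(-1)^2·(-1)^1 = -1.
v=11: a=11^-2·(≡1), b=11^0·(≡5) mod 11; (1|11)=+1, (5|11)=+1; (−1)^{-2·0·5}·(+1)^0·(+1)^-2 = +1.
v=29: a=29^0·(≡2), b=29^1·(≡25) mod 29; (2|29)=-1, (25|29)=+1; (−1)^{0·1·14}·(-1)^1·(+1)^0 = -1.
v=37: a=37^2·(≡20), b=37^4·(≡14) mod 37; (20|37)=-1, (14|37)=-1; (−1)^{2·4·18}·(-1)^4·(-1)^2 = +1.
v=7: a=7^1·(≡2), b=7^-1·(≡1) mod 7; (2|7)=+1, (1|7)=+1; (−1)^{1·-1·3}·(+1)^-1·(+1)^1 = -1.
v=19: a=19^2·(≡4), b=19^0·(≡12) mod 19; (4|19)=+1, (12|19)=-1; (−1)^{2·0·9}·(+1)^0·(-1)^2 = +1.
v=23: a=23^0·(≡2), b=23^-2·(≡21) mod 23; (2|23)=+1, (21|23)=-1; (−1)^{0·-2·11}·(+1)^-2·(-1)^0 = +1.
v=13: a=13^-2·(≡12), b=13^-2·(≡2) mod 13; (12|13)=+1, (2|13)=-1; (−1)^{-2·-2·6}·(+1)^-2·(-1)^-2 = +1.
v=3: a=3^2·(≡2), b=3^0·(≡2) mod 3; (2|3)=-1, (2|3)=-1; (−1)^{2·0·1}·(-1)^0·(-1)^2 = +1.
v=∞: -217 < 0 and 203 > 0  ⇒  (a,b)_∞ = +1.
v=2: v_2(a)=-2, v_2(b)=6; units ≡ 7, 3 (mod 8); ε·ε+αω+βω = 1·1+-2·1+6·0 ≡ 1  ⇒  (a,b)_2 = -1.
Ram(-217, 203) = {2, 7, 29, 31}; no ℚ_2-point on the conic.

[2, 7, 29, 31]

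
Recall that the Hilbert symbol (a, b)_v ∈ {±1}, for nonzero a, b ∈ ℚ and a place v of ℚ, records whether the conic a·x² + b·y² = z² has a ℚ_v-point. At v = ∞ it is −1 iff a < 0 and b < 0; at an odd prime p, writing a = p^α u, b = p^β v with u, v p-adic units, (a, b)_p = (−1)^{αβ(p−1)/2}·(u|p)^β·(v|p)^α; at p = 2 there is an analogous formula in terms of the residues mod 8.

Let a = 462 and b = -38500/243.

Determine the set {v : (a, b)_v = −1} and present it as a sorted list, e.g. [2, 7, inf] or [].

(a, b) ≡ (462, -1155) mod (ℚ^×)²; places V = {2, 3, 5, 7, 11, ∞}.
(a,b)_7: α=1, u≡3; β=1, v≡6 (mod 7); (3|7)=-1, (6|7)=-1; sign (−1)^1·-1^1·-1^1 = -1.
(a,b)_5: α=0, u≡2; β=3, v≡4 (mod 5); (2|5)=-1, (4|5)=+1; sign (−1)^0·-1^3·+1^0 = -1.
(a,b)_11: α=1, u≡9; β=1, v≡9 (mod 11); (9|11)=+1, (9|11)=+1; sign (−1)^1·+1^1·+1^1 = -1.
(a,b)_3: α=1, u≡1; β=-5, v≡2 (mod 3); (1|3)=+1, (2|3)=-1; sign (−1)^1·+1^-5·-1^1 = +1.
(a,b)_∞: sgn(462)=+, sgn(-1155)=−, so +1.
(a,b)_2: α=1, β=2; u≡7, v≡5 (mod 8); ε(u)ε(v)=1·0, αω(v)=1·1, βω(u)=2·0; sum ≡ 1  ⇒  -1.
Ram(462, -1155) = {2, 5, 7, 11}; no ℚ_2-point on the conic.

[2, 5, 7, 11]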